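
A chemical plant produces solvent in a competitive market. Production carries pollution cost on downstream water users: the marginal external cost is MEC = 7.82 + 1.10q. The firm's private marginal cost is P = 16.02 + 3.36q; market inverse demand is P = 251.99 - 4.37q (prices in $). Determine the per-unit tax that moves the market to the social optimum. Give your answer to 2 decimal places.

tax = $36.24 per unit

Social marginal cost = private MC + MEC = 23.84 + 4.46q.
Set SMC = demand: 23.84 + 4.46q = 251.99 - 4.37q → q* = 25.8381.
The Pigouvian tax equals MEC at q*: 7.82 + 1.10×25.8381 = 36.2419.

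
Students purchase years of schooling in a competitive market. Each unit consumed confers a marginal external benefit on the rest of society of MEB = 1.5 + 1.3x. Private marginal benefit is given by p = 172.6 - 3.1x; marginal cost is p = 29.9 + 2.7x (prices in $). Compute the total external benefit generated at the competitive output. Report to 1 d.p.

Market equilibrium (private): 29.9 + 2.7x = 172.6 - 3.1x → x_m = 24.6034.
Total external benefit = ∫₀^{x_m} (1.5 + 1.3x) dx = 1.5×24.6034 + ½×1.3×24.6034² = 430.3678.

$430.4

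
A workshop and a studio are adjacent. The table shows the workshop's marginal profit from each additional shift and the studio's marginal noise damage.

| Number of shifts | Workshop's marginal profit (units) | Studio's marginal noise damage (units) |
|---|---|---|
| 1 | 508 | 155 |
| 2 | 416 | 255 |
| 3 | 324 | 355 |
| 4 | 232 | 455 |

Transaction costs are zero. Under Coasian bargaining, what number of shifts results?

2

Bargaining reaches the level where marginal profit last exceeds marginal noise damage.
That holds through level 2 (416 ≥ 255) but not at 3 (324 < 355).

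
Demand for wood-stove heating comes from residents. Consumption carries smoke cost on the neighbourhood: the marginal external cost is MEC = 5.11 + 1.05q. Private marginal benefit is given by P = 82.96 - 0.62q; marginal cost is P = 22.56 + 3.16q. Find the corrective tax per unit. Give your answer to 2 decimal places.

tax = 17.13 per unit

Social marginal benefit = demand − MEC = 77.85 - 1.67q.
Set SMB = MC: 77.85 - 1.67q = 22.56 + 3.16q → q* = 11.4472.
The Pigouvian tax equals MEC at q*: 5.11 + 1.05×11.4472 = 17.1296.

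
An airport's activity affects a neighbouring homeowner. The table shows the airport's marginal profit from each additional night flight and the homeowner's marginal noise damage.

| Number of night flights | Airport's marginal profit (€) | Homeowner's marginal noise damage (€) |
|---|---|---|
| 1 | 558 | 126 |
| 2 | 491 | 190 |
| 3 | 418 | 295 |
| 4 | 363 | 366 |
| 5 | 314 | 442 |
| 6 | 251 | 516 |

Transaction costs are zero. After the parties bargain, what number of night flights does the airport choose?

3

Bargaining reaches the level where marginal profit last exceeds marginal noise damage.
That holds through level 3 (418 ≥ 295) but not at 4 (363 < 366).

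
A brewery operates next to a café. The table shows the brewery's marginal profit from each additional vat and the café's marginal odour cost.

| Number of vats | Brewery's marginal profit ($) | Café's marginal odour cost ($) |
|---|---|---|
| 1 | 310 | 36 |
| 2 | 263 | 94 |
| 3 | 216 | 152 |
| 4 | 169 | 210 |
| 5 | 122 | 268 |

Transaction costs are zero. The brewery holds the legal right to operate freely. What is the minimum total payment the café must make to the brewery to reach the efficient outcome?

Left alone the brewery would choose level 5 (marginal profit stays positive).
Efficient level: k* = 3 (marginal profit ≥ marginal odour cost through 3).
The café must at least cover the brewery's forgone profit from cutting 5→3: 169 + 122 = 291.

$291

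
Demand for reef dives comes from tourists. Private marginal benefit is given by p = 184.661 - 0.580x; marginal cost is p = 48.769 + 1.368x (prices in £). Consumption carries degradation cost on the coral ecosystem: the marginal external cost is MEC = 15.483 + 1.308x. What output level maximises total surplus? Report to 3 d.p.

Social marginal benefit = demand − MEC = 169.178 - 1.888x.
Set SMB = MC: 169.178 - 1.888x = 48.769 + 1.368x → x* = 36.9807.

x* = 36.981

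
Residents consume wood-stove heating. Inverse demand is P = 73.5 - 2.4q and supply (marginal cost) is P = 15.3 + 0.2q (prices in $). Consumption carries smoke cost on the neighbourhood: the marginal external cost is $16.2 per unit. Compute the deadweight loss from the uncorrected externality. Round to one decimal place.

DWL = $50.5

Market equilibrium (private): 15.3 + 0.2q = 73.5 - 2.4q → q_m = 22.3846.
Social marginal benefit = demand − MEC = 57.3 - 2.4q.
Set SMB = MC: 57.3 - 2.4q = 15.3 + 0.2q → q* = 16.1538.
The welfare-loss triangle has base |q_m − q*| and height MEC(q_m) (the vertical gap between SMB and MC is zero at q* and MEC at q_m).
DWL = ½ × 6.2308 × 16.2000 = 50.4695.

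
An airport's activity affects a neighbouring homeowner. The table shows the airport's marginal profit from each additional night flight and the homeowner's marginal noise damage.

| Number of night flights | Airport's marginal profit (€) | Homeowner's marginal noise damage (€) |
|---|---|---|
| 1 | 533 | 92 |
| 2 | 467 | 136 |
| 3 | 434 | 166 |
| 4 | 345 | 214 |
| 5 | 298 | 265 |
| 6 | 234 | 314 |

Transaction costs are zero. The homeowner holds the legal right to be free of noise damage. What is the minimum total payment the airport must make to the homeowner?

€873

Efficient level: marginal profit ≥ marginal noise damage through level 5, so k* = 5.
With the homeowner holding the right, the airport must at least compensate total damage at k*: 92 + 136 + 166 + 214 + 265 = 873.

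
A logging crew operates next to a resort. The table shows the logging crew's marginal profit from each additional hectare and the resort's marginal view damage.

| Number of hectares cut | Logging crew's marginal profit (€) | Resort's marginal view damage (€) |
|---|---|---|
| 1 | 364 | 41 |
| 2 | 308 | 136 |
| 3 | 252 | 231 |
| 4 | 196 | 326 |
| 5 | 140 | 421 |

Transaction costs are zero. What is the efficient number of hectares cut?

3

Bargaining reaches the level where marginal profit last exceeds marginal view damage.
That holds through level 3 (252 ≥ 231) but not at 4 (196 < 326).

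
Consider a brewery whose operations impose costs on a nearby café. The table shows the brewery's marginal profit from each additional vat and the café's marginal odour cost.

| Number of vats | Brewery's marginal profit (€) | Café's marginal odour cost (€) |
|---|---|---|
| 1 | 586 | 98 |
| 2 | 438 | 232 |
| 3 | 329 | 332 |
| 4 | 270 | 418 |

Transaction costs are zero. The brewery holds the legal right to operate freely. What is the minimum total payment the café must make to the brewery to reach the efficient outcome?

€599

Left alone the brewery would choose level 4 (marginal profit stays positive).
Efficient level: k* = 2 (marginal profit ≥ marginal odour cost through 2).
The café must at least cover the brewery's forgone profit from cutting 4→2: 329 + 270 = 599.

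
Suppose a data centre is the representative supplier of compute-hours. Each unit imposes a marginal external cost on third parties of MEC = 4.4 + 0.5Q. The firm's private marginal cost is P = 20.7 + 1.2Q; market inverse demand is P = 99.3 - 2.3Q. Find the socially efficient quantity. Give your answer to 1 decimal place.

Social marginal cost = private MC + MEC = 25.1 + 1.7Q.
Set SMC = demand: 25.1 + 1.7Q = 99.3 - 2.3Q → Q* = 18.5500.

Q* = 18.6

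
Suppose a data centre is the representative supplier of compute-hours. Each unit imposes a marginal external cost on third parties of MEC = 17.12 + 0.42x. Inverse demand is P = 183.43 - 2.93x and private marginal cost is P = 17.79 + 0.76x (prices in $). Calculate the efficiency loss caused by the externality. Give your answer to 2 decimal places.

DWL = $157.43

Market equilibrium (private): 17.79 + 0.76x = 183.43 - 2.93x → x_m = 44.8889.
Social marginal cost = private MC + MEC = 34.91 + 1.18x.
Set SMC = demand: 34.91 + 1.18x = 183.43 - 2.93x → x* = 36.1363.
Height of the DWL triangle at x_m is SMC(x_m) − demand(x_m) = MEC(x_m) = 35.9733.
DWL = ½ × 8.7526 × 35.9733 = 157.4300.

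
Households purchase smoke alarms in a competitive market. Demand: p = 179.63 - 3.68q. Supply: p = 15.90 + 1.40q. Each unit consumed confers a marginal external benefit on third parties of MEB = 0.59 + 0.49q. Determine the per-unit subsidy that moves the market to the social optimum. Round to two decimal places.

subsidy = 18.13 per unit

Social marginal benefit = demand + MEB = 180.22 - 3.19q.
Set SMB = MC: 180.22 - 3.19q = 15.90 + 1.40q → q* = 35.7996.
The Pigouvian subsidy equals MEB at q*: 0.59 + 0.49×35.7996 = 18.1318.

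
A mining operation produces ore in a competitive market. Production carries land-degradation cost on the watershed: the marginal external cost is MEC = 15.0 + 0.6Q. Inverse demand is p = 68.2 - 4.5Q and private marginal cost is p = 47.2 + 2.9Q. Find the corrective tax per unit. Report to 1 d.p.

Social marginal cost = private MC + MEC = 62.2 + 3.5Q.
Set SMC = demand: 62.2 + 3.5Q = 68.2 - 4.5Q → Q* = 0.7500.
The Pigouvian tax equals MEC at Q*: 15.0 + 0.6×0.7500 = 15.4500.

tax = 15.5 per unit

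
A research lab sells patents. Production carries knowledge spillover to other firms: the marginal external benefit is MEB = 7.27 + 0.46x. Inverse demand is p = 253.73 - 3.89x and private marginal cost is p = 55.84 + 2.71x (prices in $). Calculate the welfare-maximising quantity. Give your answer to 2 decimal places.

Social marginal cost = private MC − MEB = 48.57 + 2.25x.
Set SMC = demand: 48.57 + 2.25x = 253.73 - 3.89x → x* = 33.4137.

x* = 33.41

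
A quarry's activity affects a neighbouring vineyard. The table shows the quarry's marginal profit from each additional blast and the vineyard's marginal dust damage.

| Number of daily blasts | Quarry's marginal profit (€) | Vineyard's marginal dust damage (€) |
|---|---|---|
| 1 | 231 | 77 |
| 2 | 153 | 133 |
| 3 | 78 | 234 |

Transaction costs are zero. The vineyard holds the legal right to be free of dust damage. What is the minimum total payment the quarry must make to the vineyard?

€210

Efficient level: marginal profit ≥ marginal dust damage through level 2, so k* = 2.
With the vineyard holding the right, the quarry must at least compensate total damage at k*: 77 + 133 = 210.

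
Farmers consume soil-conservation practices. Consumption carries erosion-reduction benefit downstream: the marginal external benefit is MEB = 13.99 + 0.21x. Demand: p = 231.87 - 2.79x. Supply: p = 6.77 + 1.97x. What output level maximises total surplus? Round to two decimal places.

x* = 52.55

Social marginal benefit = demand + MEB = 245.86 - 2.58x.
Set SMB = MC: 245.86 - 2.58x = 6.77 + 1.97x → x* = 52.5473.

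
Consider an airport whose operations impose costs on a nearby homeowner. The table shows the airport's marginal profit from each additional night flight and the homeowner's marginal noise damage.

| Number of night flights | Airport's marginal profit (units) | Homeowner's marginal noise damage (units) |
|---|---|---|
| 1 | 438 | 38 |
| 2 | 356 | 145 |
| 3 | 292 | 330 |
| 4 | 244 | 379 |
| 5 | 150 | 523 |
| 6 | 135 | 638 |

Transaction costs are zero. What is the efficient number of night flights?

2

Bargaining reaches the level where marginal profit last exceeds marginal noise damage.
That holds through level 2 (356 ≥ 145) but not at 3 (292 < 330).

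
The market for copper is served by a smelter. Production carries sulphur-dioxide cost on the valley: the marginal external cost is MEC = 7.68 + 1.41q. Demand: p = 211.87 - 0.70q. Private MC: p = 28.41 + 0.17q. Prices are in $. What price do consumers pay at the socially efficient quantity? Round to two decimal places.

P = $157.90

Social marginal cost = private MC + MEC = 36.09 + 1.58q.
Set SMC = demand: 36.09 + 1.58q = 211.87 - 0.70q → q* = 77.0965.
Consumer price on the demand curve at q*: 211.87 − 0.70×77.0965 = 157.9025.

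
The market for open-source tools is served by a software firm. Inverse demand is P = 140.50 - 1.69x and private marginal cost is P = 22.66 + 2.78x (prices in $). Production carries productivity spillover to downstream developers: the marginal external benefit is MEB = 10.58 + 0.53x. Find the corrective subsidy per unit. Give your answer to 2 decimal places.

subsidy = $27.85 per unit

Social marginal cost = private MC − MEB = 12.08 + 2.25x.
Set SMC = demand: 12.08 + 2.25x = 140.50 - 1.69x → x* = 32.5939.
The Pigouvian subsidy equals MEB at x*: 10.58 + 0.53×32.5939 = 27.8548.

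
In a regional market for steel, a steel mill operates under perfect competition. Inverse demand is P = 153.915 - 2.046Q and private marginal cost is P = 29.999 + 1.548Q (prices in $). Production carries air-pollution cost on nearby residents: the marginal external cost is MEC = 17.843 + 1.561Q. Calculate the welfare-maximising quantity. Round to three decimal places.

Q* = 20.577

Social marginal cost = private MC + MEC = 47.842 + 3.109Q.
Set SMC = demand: 47.842 + 3.109Q = 153.915 - 2.046Q → Q* = 20.5767.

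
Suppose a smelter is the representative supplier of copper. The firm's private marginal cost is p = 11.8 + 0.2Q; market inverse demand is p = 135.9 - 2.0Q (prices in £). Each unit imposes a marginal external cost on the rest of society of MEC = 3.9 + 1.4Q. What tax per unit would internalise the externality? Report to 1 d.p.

Social marginal cost = private MC + MEC = 15.7 + 1.6Q.
Set SMC = demand: 15.7 + 1.6Q = 135.9 - 2.0Q → Q* = 33.3889.
The Pigouvian tax equals MEC at Q*: 3.9 + 1.4×33.3889 = 50.6445.

tax = £50.6 per unit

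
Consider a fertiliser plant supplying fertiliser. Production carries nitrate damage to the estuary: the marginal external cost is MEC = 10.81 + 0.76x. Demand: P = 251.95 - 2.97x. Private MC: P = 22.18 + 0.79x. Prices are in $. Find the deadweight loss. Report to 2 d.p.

Market equilibrium (private): 22.18 + 0.79x = 251.95 - 2.97x → x_m = 61.1090.
Social marginal cost = private MC + MEC = 32.99 + 1.55x.
Set SMC = demand: 32.99 + 1.55x = 251.95 - 2.97x → x* = 48.4425.
Between x* and x_m the wedge SMC − demand runs linearly from 0 to MEC(x_m), so the loss is a triangle.
DWL = ½ × 12.6665 × 57.2529 = 362.5969.

DWL = $362.60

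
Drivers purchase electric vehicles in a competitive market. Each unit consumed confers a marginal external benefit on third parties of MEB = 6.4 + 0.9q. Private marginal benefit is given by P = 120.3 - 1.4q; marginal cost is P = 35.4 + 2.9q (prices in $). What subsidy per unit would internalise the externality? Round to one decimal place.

Social marginal benefit = demand + MEB = 126.7 - 0.5q.
Set SMB = MC: 126.7 - 0.5q = 35.4 + 2.9q → q* = 26.8529.
The Pigouvian subsidy equals MEB at q*: 6.4 + 0.9×26.8529 = 30.5676.

subsidy = $30.6 per unit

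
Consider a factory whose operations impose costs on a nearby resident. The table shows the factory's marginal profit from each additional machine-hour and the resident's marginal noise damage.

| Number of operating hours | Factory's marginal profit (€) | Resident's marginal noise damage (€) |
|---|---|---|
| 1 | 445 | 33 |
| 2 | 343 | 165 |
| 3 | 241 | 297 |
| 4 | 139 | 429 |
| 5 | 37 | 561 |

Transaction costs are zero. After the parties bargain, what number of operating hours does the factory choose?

Bargaining reaches the level where marginal profit last exceeds marginal noise damage.
That holds through level 2 (343 ≥ 165) but not at 3 (241 < 297).

2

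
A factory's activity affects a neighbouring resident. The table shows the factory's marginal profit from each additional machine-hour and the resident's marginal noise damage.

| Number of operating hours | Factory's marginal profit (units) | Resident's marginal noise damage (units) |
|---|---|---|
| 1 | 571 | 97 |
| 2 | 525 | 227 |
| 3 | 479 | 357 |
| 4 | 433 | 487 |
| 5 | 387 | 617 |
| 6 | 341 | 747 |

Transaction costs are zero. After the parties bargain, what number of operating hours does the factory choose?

Bargaining reaches the level where marginal profit last exceeds marginal noise damage.
That holds through level 3 (479 ≥ 357) but not at 4 (433 < 487).

3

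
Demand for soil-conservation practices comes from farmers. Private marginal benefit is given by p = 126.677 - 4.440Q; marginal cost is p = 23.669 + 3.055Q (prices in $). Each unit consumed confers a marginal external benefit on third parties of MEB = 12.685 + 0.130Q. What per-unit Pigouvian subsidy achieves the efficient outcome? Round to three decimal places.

subsidy = $14.727 per unit

Social marginal benefit = demand + MEB = 139.362 - 4.310Q.
Set SMB = MC: 139.362 - 4.310Q = 23.669 + 3.055Q → Q* = 15.7085.
The Pigouvian subsidy equals MEB at Q*: 12.685 + 0.130×15.7085 = 14.7271.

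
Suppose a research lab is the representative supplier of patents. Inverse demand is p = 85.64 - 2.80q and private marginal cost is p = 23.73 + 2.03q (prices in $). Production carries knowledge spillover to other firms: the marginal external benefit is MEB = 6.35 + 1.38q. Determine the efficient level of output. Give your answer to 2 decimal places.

Social marginal cost = private MC − MEB = 17.38 + 0.65q.
Set SMC = demand: 17.38 + 0.65q = 85.64 - 2.80q → q* = 19.7855.

q* = 19.79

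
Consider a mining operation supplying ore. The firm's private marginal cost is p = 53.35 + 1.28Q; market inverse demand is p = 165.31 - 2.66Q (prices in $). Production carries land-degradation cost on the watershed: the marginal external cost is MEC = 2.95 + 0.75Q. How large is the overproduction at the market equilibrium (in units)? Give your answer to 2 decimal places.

Market equilibrium (private): 53.35 + 1.28Q = 165.31 - 2.66Q → Q_m = 28.4162.
Social marginal cost = private MC + MEC = 56.30 + 2.03Q.
Set SMC = demand: 56.30 + 2.03Q = 165.31 - 2.66Q → Q* = 23.2431.
Gap = |28.4162 − 23.2431| = 5.1731.

5.17 units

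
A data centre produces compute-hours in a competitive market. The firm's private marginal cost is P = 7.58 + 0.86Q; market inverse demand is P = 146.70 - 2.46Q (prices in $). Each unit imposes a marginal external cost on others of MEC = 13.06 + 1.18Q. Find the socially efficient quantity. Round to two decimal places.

Q* = 28.01

Social marginal cost = private MC + MEC = 20.64 + 2.04Q.
Set SMC = demand: 20.64 + 2.04Q = 146.70 - 2.46Q → Q* = 28.0133.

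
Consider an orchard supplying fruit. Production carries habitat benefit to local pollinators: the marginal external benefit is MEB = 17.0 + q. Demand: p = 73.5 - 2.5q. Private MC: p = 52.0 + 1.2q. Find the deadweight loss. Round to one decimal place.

DWL = 96.4

Market equilibrium (private): 52.0 + 1.2q = 73.5 - 2.5q → q_m = 5.8108.
Social marginal cost = private MC − MEB = 35.0 + 0.2q.
Set SMC = demand: 35.0 + 0.2q = 73.5 - 2.5q → q* = 14.2593.
Height of the DWL triangle at q_m is demand(q_m) − SMC(q_m) = MEB(q_m) = 22.8108.
DWL = ½ × 8.4485 × 22.8108 = 96.3585.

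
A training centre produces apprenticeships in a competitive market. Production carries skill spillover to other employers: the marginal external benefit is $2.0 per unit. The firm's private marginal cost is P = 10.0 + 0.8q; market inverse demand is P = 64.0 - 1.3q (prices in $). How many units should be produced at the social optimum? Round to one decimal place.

q* = 26.7

Social marginal cost = private MC − MEB = 8.0 + 0.8q.
Set SMC = demand: 8.0 + 0.8q = 64.0 - 1.3q → q* = 26.6667.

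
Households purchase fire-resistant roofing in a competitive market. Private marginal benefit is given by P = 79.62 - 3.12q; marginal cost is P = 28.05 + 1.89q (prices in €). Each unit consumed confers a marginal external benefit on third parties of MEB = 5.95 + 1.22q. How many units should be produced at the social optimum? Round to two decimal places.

Social marginal benefit = demand + MEB = 85.57 - 1.90q.
Set SMB = MC: 85.57 - 1.90q = 28.05 + 1.89q → q* = 15.1768.

q* = 15.18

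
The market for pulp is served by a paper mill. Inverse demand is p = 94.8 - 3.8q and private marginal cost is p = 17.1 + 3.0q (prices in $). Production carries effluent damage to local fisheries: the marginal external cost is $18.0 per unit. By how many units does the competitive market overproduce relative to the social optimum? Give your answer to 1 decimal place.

2.6 units

Market equilibrium (private): 17.1 + 3.0q = 94.8 - 3.8q → q_m = 11.4265.
Social marginal cost = private MC + MEC = 35.1 + 3.0q.
Set SMC = demand: 35.1 + 3.0q = 94.8 - 3.8q → q* = 8.7794.
Gap = |11.4265 − 8.7794| = 2.6471.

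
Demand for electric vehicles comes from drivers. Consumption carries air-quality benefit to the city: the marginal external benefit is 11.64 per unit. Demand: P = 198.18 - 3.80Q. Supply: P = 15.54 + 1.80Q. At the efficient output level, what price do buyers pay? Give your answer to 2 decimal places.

P = 66.35

Social marginal benefit = demand + MEB = 209.82 - 3.80Q.
Set SMB = MC: 209.82 - 3.80Q = 15.54 + 1.80Q → Q* = 34.6929.
Consumer price on the demand curve at Q*: 198.18 − 3.80×34.6929 = 66.3470.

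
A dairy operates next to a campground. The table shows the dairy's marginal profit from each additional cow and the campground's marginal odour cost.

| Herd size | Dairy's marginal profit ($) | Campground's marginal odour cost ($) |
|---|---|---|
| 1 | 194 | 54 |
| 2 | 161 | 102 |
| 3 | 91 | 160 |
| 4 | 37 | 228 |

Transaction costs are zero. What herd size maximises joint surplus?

Bargaining reaches the level where marginal profit last exceeds marginal odour cost.
That holds through level 2 (161 ≥ 102) but not at 3 (91 < 160).

2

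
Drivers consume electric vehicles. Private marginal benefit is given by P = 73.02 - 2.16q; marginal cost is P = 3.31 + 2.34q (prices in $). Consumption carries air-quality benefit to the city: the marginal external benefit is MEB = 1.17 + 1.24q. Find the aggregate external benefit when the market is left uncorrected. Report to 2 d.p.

Market equilibrium (private): 3.31 + 2.34q = 73.02 - 2.16q → q_m = 15.4911.
Total external benefit = ∫₀^{q_m} (1.17 + 1.24q) dq = 1.17×15.4911 + ½×1.24×15.4911² = 166.9086.

$166.91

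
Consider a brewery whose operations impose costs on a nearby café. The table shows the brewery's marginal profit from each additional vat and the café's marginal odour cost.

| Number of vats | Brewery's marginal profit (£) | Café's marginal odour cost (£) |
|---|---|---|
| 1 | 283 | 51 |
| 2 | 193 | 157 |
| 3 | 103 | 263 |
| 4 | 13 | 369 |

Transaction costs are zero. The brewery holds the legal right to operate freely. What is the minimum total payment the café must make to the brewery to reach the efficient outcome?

£116

Left alone the brewery would choose level 4 (marginal profit stays positive).
Efficient level: k* = 2 (marginal profit ≥ marginal odour cost through 2).
The café must at least cover the brewery's forgone profit from cutting 4→2: 103 + 13 = 116.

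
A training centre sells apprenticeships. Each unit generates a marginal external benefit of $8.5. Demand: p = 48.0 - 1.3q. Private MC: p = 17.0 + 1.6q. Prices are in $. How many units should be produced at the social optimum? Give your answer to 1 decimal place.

Social marginal cost = private MC − MEB = 8.5 + 1.6q.
Set SMC = demand: 8.5 + 1.6q = 48.0 - 1.3q → q* = 13.6207.

q* = 13.6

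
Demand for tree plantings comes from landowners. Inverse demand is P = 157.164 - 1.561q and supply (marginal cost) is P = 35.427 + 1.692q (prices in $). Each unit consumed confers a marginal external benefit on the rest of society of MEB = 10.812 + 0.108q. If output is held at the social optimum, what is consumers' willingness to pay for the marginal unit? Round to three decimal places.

Social marginal benefit = demand + MEB = 167.976 - 1.453q.
Set SMB = MC: 167.976 - 1.453q = 35.427 + 1.692q → q* = 42.1459.
Consumer price on the demand curve at q*: 157.164 − 1.561×42.1459 = 91.3743.

P = $91.374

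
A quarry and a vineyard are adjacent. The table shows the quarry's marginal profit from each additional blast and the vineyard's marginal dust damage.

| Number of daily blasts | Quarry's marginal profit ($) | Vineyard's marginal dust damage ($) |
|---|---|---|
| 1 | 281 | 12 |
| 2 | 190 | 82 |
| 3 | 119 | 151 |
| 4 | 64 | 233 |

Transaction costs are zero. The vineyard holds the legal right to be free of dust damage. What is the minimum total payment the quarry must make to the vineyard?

$94

Efficient level: marginal profit ≥ marginal dust damage through level 2, so k* = 2.
With the vineyard holding the right, the quarry must at least compensate total damage at k*: 12 + 82 = 94.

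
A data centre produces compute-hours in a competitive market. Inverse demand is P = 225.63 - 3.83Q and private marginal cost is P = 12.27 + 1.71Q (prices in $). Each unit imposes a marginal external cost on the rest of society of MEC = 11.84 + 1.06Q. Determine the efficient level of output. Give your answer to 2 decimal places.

Social marginal cost = private MC + MEC = 24.11 + 2.77Q.
Set SMC = demand: 24.11 + 2.77Q = 225.63 - 3.83Q → Q* = 30.5333.

Q* = 30.53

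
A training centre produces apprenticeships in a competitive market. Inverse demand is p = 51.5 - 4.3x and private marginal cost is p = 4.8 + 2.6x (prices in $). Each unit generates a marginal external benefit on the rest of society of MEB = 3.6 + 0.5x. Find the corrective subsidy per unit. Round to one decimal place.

subsidy = $7.5 per unit

Social marginal cost = private MC − MEB = 1.2 + 2.1x.
Set SMC = demand: 1.2 + 2.1x = 51.5 - 4.3x → x* = 7.8594.
The Pigouvian subsidy equals MEB at x*: 3.6 + 0.5×7.8594 = 7.5297.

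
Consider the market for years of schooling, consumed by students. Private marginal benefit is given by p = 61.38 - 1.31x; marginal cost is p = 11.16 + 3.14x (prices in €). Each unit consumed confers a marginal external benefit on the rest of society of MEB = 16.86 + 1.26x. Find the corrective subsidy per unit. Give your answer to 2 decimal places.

Social marginal benefit = demand + MEB = 78.24 - 0.05x.
Set SMB = MC: 78.24 - 0.05x = 11.16 + 3.14x → x* = 21.0282.
The Pigouvian subsidy equals MEB at x*: 16.86 + 1.26×21.0282 = 43.3555.

subsidy = €43.36 per unit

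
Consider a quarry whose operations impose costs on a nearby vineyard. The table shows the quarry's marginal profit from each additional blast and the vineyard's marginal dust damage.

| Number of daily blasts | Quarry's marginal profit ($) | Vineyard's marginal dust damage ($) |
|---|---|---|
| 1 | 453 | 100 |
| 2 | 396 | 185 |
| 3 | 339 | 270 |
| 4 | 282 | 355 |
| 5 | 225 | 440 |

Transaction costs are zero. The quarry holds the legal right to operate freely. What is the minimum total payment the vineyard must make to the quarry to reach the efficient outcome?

$507

Left alone the quarry would choose level 5 (marginal profit stays positive).
Efficient level: k* = 3 (marginal profit ≥ marginal dust damage through 3).
The vineyard must at least cover the quarry's forgone profit from cutting 5→3: 282 + 225 = 507.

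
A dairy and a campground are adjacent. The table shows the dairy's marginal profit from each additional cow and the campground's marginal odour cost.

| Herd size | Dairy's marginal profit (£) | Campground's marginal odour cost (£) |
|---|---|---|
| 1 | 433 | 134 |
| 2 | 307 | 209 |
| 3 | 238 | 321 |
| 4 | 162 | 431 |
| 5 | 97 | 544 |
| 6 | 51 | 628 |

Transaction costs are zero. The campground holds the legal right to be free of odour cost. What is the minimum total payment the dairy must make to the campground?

£343

Efficient level: marginal profit ≥ marginal odour cost through level 2, so k* = 2.
With the campground holding the right, the dairy must at least compensate total damage at k*: 134 + 209 = 343.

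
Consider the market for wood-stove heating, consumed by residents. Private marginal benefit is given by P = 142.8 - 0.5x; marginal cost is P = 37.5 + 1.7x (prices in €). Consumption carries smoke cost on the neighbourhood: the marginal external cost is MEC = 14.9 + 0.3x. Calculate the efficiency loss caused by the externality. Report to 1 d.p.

DWL = €171.2

Market equilibrium (private): 37.5 + 1.7x = 142.8 - 0.5x → x_m = 47.8636.
Social marginal benefit = demand − MEC = 127.9 - 0.8x.
Set SMB = MC: 127.9 - 0.8x = 37.5 + 1.7x → x* = 36.1600.
The welfare-loss triangle has base |x_m − x*| and height MEC(x_m) (the vertical gap between SMB and MC is zero at x* and MEC at x_m).
DWL = ½ × 11.7036 × 29.2591 = 171.2184.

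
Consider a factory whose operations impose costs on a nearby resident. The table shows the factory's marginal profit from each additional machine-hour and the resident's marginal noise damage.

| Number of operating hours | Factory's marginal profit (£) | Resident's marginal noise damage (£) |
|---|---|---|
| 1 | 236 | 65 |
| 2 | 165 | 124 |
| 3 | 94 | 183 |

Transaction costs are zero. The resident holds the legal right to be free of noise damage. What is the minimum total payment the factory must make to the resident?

£189

Efficient level: marginal profit ≥ marginal noise damage through level 2, so k* = 2.
With the resident holding the right, the factory must at least compensate total damage at k*: 65 + 124 = 189.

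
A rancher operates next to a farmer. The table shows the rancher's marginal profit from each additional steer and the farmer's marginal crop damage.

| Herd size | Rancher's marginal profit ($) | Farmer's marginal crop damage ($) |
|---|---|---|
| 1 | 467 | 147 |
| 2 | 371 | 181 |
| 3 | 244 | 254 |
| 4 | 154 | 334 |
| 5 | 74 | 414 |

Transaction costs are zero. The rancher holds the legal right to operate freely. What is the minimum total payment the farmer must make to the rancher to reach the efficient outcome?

Left alone the rancher would choose level 5 (marginal profit stays positive).
Efficient level: k* = 2 (marginal profit ≥ marginal crop damage through 2).
The farmer must at least cover the rancher's forgone profit from cutting 5→2: 244 + 154 + 74 = 472.

$472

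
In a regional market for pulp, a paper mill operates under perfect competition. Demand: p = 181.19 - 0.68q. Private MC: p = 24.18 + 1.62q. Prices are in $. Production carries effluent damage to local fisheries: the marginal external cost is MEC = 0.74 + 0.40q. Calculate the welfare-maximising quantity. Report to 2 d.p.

Social marginal cost = private MC + MEC = 24.92 + 2.02q.
Set SMC = demand: 24.92 + 2.02q = 181.19 - 0.68q → q* = 57.8778.

q* = 57.88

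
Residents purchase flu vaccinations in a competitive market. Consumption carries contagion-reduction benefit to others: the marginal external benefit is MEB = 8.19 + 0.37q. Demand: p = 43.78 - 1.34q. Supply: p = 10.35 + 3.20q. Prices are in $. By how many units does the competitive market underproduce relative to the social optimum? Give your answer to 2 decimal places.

2.62 units

Market equilibrium (private): 10.35 + 3.20q = 43.78 - 1.34q → q_m = 7.3634.
Social marginal benefit = demand + MEB = 51.97 - 0.97q.
Set SMB = MC: 51.97 - 0.97q = 10.35 + 3.20q → q* = 9.9808.
Gap = |7.3634 − 9.9808| = 2.6174.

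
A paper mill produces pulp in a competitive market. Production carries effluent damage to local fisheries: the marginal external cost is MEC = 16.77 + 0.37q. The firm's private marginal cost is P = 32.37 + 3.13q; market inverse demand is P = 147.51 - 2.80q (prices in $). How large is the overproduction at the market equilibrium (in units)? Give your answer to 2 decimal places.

3.80 units

Market equilibrium (private): 32.37 + 3.13q = 147.51 - 2.80q → q_m = 19.4165.
Social marginal cost = private MC + MEC = 49.14 + 3.50q.
Set SMC = demand: 49.14 + 3.50q = 147.51 - 2.80q → q* = 15.6143.
Gap = |19.4165 − 15.6143| = 3.8022.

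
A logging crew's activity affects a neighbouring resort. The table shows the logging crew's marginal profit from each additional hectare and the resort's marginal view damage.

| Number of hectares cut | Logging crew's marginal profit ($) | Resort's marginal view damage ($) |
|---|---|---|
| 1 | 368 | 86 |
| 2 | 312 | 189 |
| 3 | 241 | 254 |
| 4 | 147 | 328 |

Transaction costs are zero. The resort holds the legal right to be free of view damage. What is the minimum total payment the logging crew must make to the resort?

Efficient level: marginal profit ≥ marginal view damage through level 2, so k* = 2.
With the resort holding the right, the logging crew must at least compensate total damage at k*: 86 + 189 = 275.

$275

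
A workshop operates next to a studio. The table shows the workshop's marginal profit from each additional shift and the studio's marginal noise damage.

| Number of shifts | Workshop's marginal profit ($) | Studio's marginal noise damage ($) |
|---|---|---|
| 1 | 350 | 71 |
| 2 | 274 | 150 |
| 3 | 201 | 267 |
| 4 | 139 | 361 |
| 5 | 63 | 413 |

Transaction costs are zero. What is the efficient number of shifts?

Bargaining reaches the level where marginal profit last exceeds marginal noise damage.
That holds through level 2 (274 ≥ 150) but not at 3 (201 < 267).

2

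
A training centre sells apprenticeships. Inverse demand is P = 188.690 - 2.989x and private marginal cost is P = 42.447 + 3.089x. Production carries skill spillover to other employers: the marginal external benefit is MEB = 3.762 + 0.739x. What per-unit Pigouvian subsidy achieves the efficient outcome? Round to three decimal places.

Social marginal cost = private MC − MEB = 38.685 + 2.350x.
Set SMC = demand: 38.685 + 2.350x = 188.690 - 2.989x → x* = 28.0961.
The Pigouvian subsidy equals MEB at x*: 3.762 + 0.739×28.0961 = 24.5250.

subsidy = 24.525 per unit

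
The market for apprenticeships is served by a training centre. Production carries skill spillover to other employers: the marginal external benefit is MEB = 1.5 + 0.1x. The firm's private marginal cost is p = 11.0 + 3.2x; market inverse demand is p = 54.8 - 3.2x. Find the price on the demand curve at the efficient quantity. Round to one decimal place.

Social marginal cost = private MC − MEB = 9.5 + 3.1x.
Set SMC = demand: 9.5 + 3.1x = 54.8 - 3.2x → x* = 7.1905.
Consumer price on the demand curve at x*: 54.8 − 3.2×7.1905 = 31.7904.

P = 31.8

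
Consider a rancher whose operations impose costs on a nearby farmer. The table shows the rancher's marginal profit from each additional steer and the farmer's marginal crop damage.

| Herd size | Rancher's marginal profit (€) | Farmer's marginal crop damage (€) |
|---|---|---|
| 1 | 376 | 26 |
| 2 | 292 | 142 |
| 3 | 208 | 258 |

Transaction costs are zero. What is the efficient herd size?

Bargaining reaches the level where marginal profit last exceeds marginal crop damage.
That holds through level 2 (292 ≥ 142) but not at 3 (208 < 258).

2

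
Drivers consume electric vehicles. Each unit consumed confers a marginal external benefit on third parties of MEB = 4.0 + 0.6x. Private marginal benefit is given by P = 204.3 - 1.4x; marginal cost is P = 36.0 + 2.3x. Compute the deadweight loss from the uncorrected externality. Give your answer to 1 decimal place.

Market equilibrium (private): 36.0 + 2.3x = 204.3 - 1.4x → x_m = 45.4865.
Social marginal benefit = demand + MEB = 208.3 - 0.8x.
Set SMB = MC: 208.3 - 0.8x = 36.0 + 2.3x → x* = 55.5806.
Height of the DWL triangle at x_m is SMB(x_m) − MC(x_m) = MEB(x_m) = 31.2919.
DWL = ½ × 10.0941 × 31.2919 = 157.9318.

DWL = 157.9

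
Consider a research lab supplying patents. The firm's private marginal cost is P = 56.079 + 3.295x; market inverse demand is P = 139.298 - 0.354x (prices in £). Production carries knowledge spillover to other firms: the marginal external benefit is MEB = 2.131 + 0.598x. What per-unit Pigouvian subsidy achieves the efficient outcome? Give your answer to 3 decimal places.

Social marginal cost = private MC − MEB = 53.948 + 2.697x.
Set SMC = demand: 53.948 + 2.697x = 139.298 - 0.354x → x* = 27.9744.
The Pigouvian subsidy equals MEB at x*: 2.131 + 0.598×27.9744 = 18.8597.

subsidy = £18.860 per unit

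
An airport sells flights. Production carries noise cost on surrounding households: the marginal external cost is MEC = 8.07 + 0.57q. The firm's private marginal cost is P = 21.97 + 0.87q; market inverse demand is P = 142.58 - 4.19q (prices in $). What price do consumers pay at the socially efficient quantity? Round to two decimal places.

Social marginal cost = private MC + MEC = 30.04 + 1.44q.
Set SMC = demand: 30.04 + 1.44q = 142.58 - 4.19q → q* = 19.9893.
Consumer price on the demand curve at q*: 142.58 − 4.19×19.9893 = 58.8248.

P = $58.82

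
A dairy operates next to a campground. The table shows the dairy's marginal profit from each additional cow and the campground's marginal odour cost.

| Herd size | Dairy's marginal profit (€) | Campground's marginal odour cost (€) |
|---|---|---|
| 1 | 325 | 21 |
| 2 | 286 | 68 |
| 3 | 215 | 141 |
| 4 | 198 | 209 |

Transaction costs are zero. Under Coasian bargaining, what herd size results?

Bargaining reaches the level where marginal profit last exceeds marginal odour cost.
That holds through level 3 (215 ≥ 141) but not at 4 (198 < 209).

3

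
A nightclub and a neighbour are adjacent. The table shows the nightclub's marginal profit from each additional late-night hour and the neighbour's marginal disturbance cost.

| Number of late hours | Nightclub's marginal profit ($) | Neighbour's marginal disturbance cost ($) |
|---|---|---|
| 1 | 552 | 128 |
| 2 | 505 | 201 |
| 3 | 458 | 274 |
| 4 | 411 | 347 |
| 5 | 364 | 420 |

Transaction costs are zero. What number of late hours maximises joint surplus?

4

Bargaining reaches the level where marginal profit last exceeds marginal disturbance cost.
That holds through level 4 (411 ≥ 347) but not at 5 (364 < 420).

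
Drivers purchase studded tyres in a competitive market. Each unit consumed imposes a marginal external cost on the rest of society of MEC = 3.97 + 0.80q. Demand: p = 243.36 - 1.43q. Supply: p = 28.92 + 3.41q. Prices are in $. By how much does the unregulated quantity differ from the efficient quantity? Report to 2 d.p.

Market equilibrium (private): 28.92 + 3.41q = 243.36 - 1.43q → q_m = 44.3058.
Social marginal benefit = demand − MEC = 239.39 - 2.23q.
Set SMB = MC: 239.39 - 2.23q = 28.92 + 3.41q → q* = 37.3174.
Gap = |44.3058 − 37.3174| = 6.9884.

6.99 units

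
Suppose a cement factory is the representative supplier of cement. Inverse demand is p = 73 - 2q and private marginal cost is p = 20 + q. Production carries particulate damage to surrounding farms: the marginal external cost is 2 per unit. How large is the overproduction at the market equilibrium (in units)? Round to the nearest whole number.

Market equilibrium (private): 20 + q = 73 - 2q → q_m = 17.6667.
Social marginal cost = private MC + MEC = 22 + q.
Set SMC = demand: 22 + q = 73 - 2q → q* = 17.0000.
Gap = |17.6667 − 17.0000| = 0.6667.

1 units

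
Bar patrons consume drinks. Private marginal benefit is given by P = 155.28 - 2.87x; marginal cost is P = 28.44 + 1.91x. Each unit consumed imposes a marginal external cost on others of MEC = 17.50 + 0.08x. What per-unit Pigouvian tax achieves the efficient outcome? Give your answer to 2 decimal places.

tax = 19.30 per unit

Social marginal benefit = demand − MEC = 137.78 - 2.95x.
Set SMB = MC: 137.78 - 2.95x = 28.44 + 1.91x → x* = 22.4979.
The Pigouvian tax equals MEC at x*: 17.50 + 0.08×22.4979 = 19.2998.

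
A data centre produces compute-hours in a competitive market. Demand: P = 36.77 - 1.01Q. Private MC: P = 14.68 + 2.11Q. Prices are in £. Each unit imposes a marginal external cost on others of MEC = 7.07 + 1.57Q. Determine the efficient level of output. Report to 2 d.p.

Social marginal cost = private MC + MEC = 21.75 + 3.68Q.
Set SMC = demand: 21.75 + 3.68Q = 36.77 - 1.01Q → Q* = 3.2026.

Q* = 3.20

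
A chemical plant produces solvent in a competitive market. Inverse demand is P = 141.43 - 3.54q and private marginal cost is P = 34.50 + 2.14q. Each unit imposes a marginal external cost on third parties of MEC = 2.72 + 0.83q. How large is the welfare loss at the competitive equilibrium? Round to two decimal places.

DWL = 25.85

Market equilibrium (private): 34.50 + 2.14q = 141.43 - 3.54q → q_m = 18.8257.
Social marginal cost = private MC + MEC = 37.22 + 2.97q.
Set SMC = demand: 37.22 + 2.97q = 141.43 - 3.54q → q* = 16.0077.
Height of the DWL triangle at q_m is SMC(q_m) − demand(q_m) = MEC(q_m) = 18.3453.
DWL = ½ × 2.8180 × 18.3453 = 25.8485.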